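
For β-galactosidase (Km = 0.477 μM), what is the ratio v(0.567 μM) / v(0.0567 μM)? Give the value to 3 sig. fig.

Since Vmax cancels, v₂/v₁ = [S]₂(Km+[S]₁) / [S]₁(Km+[S]₂).
= 0.567×(0.477+0.0567) / (0.0567×(0.477+0.567)) = 0.3026/0.05919 = 5.11.

5.11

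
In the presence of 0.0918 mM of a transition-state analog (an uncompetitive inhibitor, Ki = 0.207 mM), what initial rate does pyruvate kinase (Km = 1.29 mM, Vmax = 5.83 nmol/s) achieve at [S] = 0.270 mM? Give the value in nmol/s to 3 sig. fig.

0.937 nmol/s

With α = 1 + [I]/Ki = 1 + 0.0918/0.207 = 1.443, the uncompetitive rate law is v = (Vmax/α)·[S] / (Km/α + [S]).
v = (5.83/1.443)×0.270 / (1.29/1.443 + 0.270) = 1.090/1.164 = 0.937 nmol/s.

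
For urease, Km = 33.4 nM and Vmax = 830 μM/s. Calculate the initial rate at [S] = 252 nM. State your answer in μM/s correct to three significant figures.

[S]/(Km+[S]) = 252/285.4 = 0.8830, the fractional saturation.
v = 0.8830 × Vmax = 0.8830 × 830 = 733 μM/s.

733 μM/s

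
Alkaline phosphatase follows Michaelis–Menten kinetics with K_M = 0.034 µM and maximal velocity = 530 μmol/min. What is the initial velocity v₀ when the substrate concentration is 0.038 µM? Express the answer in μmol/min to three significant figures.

280 μmol/min

[S]/(Km+[S]) = 0.038/0.07200 = 0.5278, the fractional saturation.
v = 0.5278 × Vmax = 0.5278 × 530 = 280 μmol/min.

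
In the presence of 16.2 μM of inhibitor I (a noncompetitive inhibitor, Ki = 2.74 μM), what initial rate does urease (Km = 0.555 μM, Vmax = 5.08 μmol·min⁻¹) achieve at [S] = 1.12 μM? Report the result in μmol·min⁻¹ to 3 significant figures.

With α = 1 + [I]/Ki = 1 + 16.2/2.74 = 6.912, the noncompetitive rate law is v = (Vmax/α)·[S] / (Km + [S]).
v = (5.08/6.912)×1.12 / (0.555 + 1.12) = 0.8231/1.675 = 0.491 μmol·min⁻¹.

0.491 μmol·min⁻¹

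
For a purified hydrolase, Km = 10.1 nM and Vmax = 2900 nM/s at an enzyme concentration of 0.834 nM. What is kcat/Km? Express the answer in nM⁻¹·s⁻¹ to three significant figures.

344 nM⁻¹·s⁻¹

kcat = Vmax/[E]total = 2900/0.834 = 3480 s⁻¹.
kcat/Km = 3480/10.1 = 344 nM⁻¹·s⁻¹.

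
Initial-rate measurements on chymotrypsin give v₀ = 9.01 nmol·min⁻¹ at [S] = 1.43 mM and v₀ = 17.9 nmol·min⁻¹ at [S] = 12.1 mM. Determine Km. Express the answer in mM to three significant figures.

In reciprocal form, 1/v = (Km/Vmax)·(1/[S]) + 1/Vmax. The two points give (1/[S], 1/v) = (0.6993, 0.1110) and (0.08264, 0.05587).
Slope = (0.1110 − 0.05587)/(0.6993 − 0.08264) = 0.08939; intercept = 0.1110 − 0.08939×0.6993 = 0.04848.
Vmax = 1/intercept = 20.6 nmol·min⁻¹; Km = slope × Vmax = 0.08939 × 20.6 = 1.84 mM.

1.84 mM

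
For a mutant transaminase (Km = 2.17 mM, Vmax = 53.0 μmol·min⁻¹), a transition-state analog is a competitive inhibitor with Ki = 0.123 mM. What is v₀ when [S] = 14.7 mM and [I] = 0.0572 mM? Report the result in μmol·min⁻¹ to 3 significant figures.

With α = 1 + [I]/Ki = 1 + 0.0572/0.123 = 1.465, the competitive rate law is v = Vmax[S] / (αKm + [S]).
v = 53.0×14.7 / (1.465×2.17 + 14.7) = 779.1/17.88 = 43.6 μmol·min⁻¹.

43.6 μmol·min⁻¹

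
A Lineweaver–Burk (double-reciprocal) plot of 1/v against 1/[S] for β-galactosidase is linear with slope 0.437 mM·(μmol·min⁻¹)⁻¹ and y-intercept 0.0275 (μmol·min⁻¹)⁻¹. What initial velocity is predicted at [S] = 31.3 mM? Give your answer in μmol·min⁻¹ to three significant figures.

The y-intercept is 1/Vmax, so Vmax = 1/0.0275 = 36.4 μmol·min⁻¹.
The slope is Km/Vmax, so Km = 0.437 × 36.4 = 15.9 mM.
Then v = 36.4 × 31.3/(15.9 + 31.3) = 24.1 μmol·min⁻¹.

24.1 μmol·min⁻¹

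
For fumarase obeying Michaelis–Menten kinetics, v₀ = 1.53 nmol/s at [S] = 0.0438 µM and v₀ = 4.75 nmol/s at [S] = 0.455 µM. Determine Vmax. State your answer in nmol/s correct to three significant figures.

From v = Vmax[S]/(Km+[S]), each point gives Vmax = v(Km+[S])/[S].
Equating: 1.53(Km+0.0438)/0.0438 = 4.75(Km+0.455)/0.455.
34.93·Km + 1.53 = 10.44·Km + 4.75, so (34.93 − 10.44)·Km = 4.75 − 1.53.
Km = 3.220/24.49 = 0.131 µM; then Vmax = 1.53(0.131+0.0438)/0.0438 = 6.12 nmol/s.

6.12 nmol/s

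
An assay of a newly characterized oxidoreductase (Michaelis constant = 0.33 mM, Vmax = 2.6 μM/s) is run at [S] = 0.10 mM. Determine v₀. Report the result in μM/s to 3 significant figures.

[S]/(Km+[S]) = 0.10/0.4300 = 0.2326, the fractional saturation.
v = 0.2326 × Vmax = 0.2326 × 2.6 = 0.605 μM/s.

0.605 μM/s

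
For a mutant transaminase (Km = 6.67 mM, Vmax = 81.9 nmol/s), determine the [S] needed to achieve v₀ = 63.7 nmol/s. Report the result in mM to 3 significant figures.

The required fractional saturation is v/Vmax = 63.7/81.9 = 0.7778.
Then [S]/(Km+[S]) = 0.7778 ⇒ [S] = 6.67 × 0.7778/(1 − 0.7778) = 23.3 mM.

23.3 mM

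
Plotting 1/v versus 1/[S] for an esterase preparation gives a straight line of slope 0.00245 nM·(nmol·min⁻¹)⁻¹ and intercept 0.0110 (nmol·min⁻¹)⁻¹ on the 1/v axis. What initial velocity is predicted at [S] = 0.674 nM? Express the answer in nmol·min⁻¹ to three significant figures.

68.3 nmol·min⁻¹

The y-intercept is 1/Vmax, so Vmax = 1/0.0110 = 90.9 nmol·min⁻¹.
The slope is Km/Vmax, so Km = 0.00245 × 90.9 = 0.223 nM.
Then v = 90.9 × 0.674/(0.223 + 0.674) = 68.3 nmol·min⁻¹.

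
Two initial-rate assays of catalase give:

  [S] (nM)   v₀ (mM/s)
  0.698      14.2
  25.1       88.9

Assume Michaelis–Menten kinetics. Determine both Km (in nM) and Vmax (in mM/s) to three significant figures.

Km = 4.45 nM; Vmax = 105 mM/s

In reciprocal form, 1/v = (Km/Vmax)·(1/[S]) + 1/Vmax. The two points give (1/[S], 1/v) = (1.433, 0.07042) and (0.03984, 0.01125).
Slope = (0.07042 − 0.01125)/(1.433 − 0.03984) = 0.04248; intercept = 0.07042 − 0.04248×1.433 = 0.009556.
Vmax = 1/intercept = 105 mM/s; Km = slope × Vmax = 0.04248 × 105 = 4.45 nM.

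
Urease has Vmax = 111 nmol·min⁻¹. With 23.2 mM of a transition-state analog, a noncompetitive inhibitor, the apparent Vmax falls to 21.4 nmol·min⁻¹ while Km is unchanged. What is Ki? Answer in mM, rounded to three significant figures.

Noncompetitive: Vmax,app = Vmax/α with α = 1 + [I]/Ki.
α = Vmax/Vmax,app = 111/21.4 = 5.187.
Since α = 1 + [I]/Ki, [I]/Ki = 5.187 − 1 = 4.187 and Ki = 23.2/4.187 = 5.54 mM.

5.54 mM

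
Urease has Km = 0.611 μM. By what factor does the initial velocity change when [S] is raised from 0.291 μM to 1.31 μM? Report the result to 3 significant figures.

2.11

The fractional saturations are [S]/(Km+[S]) = 0.291/0.9020 = 0.3226 and 1.31/1.921 = 0.6819.
v₂/v₁ is just their ratio: 0.6819/0.3226 = 2.11.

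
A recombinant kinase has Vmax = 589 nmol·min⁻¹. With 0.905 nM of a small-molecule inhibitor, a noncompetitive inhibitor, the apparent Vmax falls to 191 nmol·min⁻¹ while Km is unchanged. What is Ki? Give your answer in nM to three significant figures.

Noncompetitive: Vmax,app = Vmax/α with α = 1 + [I]/Ki.
α = Vmax/Vmax,app = 589/191 = 3.084.
Ki = [I]/(α − 1) = 0.905/2.084 = 0.434 nM.

0.434 nM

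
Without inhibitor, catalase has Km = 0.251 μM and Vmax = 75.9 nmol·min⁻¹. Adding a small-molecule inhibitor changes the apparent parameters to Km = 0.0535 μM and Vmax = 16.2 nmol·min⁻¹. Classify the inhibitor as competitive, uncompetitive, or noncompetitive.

Both Km and Vmax decrease by the same factor (~4.69-fold) — characteristic of uncompetitive inhibition.

uncompetitive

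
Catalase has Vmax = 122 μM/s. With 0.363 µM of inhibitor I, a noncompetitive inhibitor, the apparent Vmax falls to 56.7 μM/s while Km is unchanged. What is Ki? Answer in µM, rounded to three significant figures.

Noncompetitive: Vmax,app = Vmax/α with α = 1 + [I]/Ki.
α = Vmax/Vmax,app = 122/56.7 = 2.152.
Since α = 1 + [I]/Ki, [I]/Ki = 2.152 − 1 = 1.152 and Ki = 0.363/1.152 = 0.315 µM.

0.315 µM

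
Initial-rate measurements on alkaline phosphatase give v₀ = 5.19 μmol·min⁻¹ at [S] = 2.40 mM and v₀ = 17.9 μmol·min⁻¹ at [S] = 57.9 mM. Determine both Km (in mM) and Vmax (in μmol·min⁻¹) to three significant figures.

Km = 6.86 mM; Vmax = 20.0 μmol·min⁻¹

From v = Vmax[S]/(Km+[S]), each point gives Vmax = v(Km+[S])/[S].
Equating: 5.19(Km+2.40)/2.40 = 17.9(Km+57.9)/57.9.
2.162·Km + 5.19 = 0.3092·Km + 17.9, so (2.162 − 0.3092)·Km = 17.9 − 5.19.
Km = 12.71/1.853 = 6.86 mM; then Vmax = 5.19(6.86+2.40)/2.40 = 20.0 μmol·min⁻¹.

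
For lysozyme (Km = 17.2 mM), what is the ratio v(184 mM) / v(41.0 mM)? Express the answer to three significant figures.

1.30

The fractional saturations are [S]/(Km+[S]) = 41.0/58.20 = 0.7045 and 184/201.2 = 0.9145.
v₂/v₁ is just their ratio: 0.9145/0.7045 = 1.30.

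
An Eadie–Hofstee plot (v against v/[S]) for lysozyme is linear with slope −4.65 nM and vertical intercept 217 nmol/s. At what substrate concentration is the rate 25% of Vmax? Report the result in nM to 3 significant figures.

The Eadie–Hofstee slope gives Km = 4.65 nM (slope = −Km).
v/Vmax = [S]/(Km+[S]) = 0.25 ⇒ [S] = Km·0.25/(1−0.25) = 4.65 × 0.3333 = 1.55 nM.

1.55 nM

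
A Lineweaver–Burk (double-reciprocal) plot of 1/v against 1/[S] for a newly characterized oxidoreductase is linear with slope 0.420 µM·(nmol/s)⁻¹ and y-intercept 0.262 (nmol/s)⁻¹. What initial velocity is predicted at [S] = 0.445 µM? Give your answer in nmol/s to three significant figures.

0.829 nmol/s

The y-intercept is 1/Vmax, so Vmax = 1/0.262 = 3.82 nmol/s.
The slope is Km/Vmax, so Km = 0.420 × 3.82 = 1.60 µM.
Then v = 3.82 × 0.445/(1.60 + 0.445) = 0.829 nmol/s.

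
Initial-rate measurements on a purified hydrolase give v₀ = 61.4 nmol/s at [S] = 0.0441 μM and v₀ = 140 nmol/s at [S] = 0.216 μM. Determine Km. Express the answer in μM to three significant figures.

From v = Vmax[S]/(Km+[S]), each point gives Vmax = v(Km+[S])/[S].
Equating: 61.4(Km+0.0441)/0.0441 = 140(Km+0.216)/0.216.
1392·Km + 61.4 = 648.1·Km + 140, so (1392 − 648.1)·Km = 140 − 61.4.
Km = 78.60/744.1 = 0.106 μM; then Vmax = 61.4(0.106+0.0441)/0.0441 = 208 nmol/s.

0.106 μM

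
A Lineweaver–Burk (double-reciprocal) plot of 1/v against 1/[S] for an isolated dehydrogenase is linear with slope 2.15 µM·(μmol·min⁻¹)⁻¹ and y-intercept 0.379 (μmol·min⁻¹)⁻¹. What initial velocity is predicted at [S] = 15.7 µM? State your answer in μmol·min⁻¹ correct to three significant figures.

The y-intercept is 1/Vmax, so Vmax = 1/0.379 = 2.64 μmol·min⁻¹.
The slope is Km/Vmax, so Km = 2.15 × 2.64 = 5.67 µM.
Then v = 2.64 × 15.7/(5.67 + 15.7) = 1.94 μmol·min⁻¹.

1.94 μmol·min⁻¹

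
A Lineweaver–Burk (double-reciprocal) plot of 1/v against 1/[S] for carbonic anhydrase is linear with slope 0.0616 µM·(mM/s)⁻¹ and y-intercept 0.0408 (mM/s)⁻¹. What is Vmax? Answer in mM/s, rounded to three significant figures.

The y-intercept of a Lineweaver–Burk plot equals 1/Vmax, so Vmax = 1/0.0408 = 24.5 mM/s.

24.5 mM/s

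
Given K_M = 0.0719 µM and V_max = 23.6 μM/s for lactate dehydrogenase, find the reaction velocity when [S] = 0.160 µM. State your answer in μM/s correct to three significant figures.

[S]/(Km+[S]) = 0.160/0.2319 = 0.6900, the fractional saturation.
v = 0.6900 × Vmax = 0.6900 × 23.6 = 16.3 μM/s.

16.3 μM/s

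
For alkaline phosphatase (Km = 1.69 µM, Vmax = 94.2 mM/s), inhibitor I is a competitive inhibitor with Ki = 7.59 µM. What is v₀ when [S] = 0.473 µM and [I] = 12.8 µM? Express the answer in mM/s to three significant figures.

8.89 mM/s

With α = 1 + [I]/Ki = 1 + 12.8/7.59 = 2.686, the competitive rate law is v = Vmax[S] / (αKm + [S]).
v = 94.2×0.473 / (2.686×1.69 + 0.473) = 44.56/5.013 = 8.89 mM/s.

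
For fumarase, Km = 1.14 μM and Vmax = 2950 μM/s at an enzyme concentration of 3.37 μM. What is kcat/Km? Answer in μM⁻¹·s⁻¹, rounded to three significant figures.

768 μM⁻¹·s⁻¹

kcat = Vmax/[E]total = 2950/3.37 = 875 s⁻¹.
kcat/Km = 875/1.14 = 768 μM⁻¹·s⁻¹.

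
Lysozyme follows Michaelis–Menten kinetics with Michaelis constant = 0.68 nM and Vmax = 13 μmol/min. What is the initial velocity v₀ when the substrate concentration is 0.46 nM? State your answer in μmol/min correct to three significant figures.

v = Vmax·[S]/(Km + [S]) = 13 × 0.46 / (0.68 + 0.46)
  = 5.980 / 1.140 = 5.25 μmol/min.

5.25 μmol/min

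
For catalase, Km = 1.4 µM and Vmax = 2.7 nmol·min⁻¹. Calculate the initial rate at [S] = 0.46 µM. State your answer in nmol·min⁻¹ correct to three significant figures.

0.668 nmol·min⁻¹

v = Vmax·[S]/(Km + [S]) = 2.7 × 0.46 / (1.4 + 0.46)
  = 1.242 / 1.860 = 0.668 nmol·min⁻¹.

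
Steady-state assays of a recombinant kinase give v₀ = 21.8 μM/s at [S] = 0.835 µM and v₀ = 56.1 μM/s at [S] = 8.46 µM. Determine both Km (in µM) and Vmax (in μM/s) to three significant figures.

Km = 1.76 µM; Vmax = 67.8 μM/s

From v = Vmax[S]/(Km+[S]), each point gives Vmax = v(Km+[S])/[S].
Equating: 21.8(Km+0.835)/0.835 = 56.1(Km+8.46)/8.46.
26.11·Km + 21.8 = 6.631·Km + 56.1, so (26.11 − 6.631)·Km = 56.1 − 21.8.
Km = 34.30/19.48 = 1.76 µM; then Vmax = 21.8(1.76+0.835)/0.835 = 67.8 μM/s.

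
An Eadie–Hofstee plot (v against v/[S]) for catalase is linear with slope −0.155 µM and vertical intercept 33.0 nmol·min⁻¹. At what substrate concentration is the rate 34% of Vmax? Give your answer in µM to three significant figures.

The Eadie–Hofstee slope gives Km = 0.155 µM (slope = −Km).
v/Vmax = [S]/(Km+[S]) = 0.34 ⇒ [S] = Km·0.34/(1−0.34) = 0.155 × 0.5152 = 0.0798 µM.

0.0798 µM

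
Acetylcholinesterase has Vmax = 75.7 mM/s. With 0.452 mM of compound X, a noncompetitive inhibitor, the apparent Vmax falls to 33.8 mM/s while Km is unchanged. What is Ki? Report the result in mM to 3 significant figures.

0.365 mM

Noncompetitive: Vmax,app = Vmax/α with α = 1 + [I]/Ki.
α = Vmax/Vmax,app = 75.7/33.8 = 2.240.
Ki = [I]/(α − 1) = 0.452/1.240 = 0.365 mM.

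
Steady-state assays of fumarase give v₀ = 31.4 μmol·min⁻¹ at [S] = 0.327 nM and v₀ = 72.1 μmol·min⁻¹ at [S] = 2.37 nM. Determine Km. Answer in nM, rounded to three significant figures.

In reciprocal form, 1/v = (Km/Vmax)·(1/[S]) + 1/Vmax. The two points give (1/[S], 1/v) = (3.058, 0.03185) and (0.4219, 0.01387).
Slope = (0.03185 − 0.01387)/(3.058 − 0.4219) = 0.006820; intercept = 0.03185 − 0.006820×3.058 = 0.01099.
Vmax = 1/intercept = 91.0 μmol·min⁻¹; Km = slope × Vmax = 0.006820 × 91.0 = 0.620 nM.

0.620 nM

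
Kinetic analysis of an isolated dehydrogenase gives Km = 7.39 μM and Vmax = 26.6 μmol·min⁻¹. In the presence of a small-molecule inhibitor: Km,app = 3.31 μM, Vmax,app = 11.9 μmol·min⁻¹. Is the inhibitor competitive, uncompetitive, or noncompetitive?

Both Km and Vmax decrease by the same factor (~2.23-fold) — characteristic of uncompetitive inhibition.

uncompetitive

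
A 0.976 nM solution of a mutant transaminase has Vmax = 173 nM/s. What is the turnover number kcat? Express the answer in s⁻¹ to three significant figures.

177 s⁻¹

kcat = Vmax/[E]total = 173 nM/s / 0.976 nM = 177 s⁻¹.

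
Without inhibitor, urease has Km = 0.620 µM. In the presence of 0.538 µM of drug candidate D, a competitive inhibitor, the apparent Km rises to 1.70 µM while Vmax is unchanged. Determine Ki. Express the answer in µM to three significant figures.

Competitive: Km,app = α·Km with α = 1 + [I]/Ki.
α = Km,app/Km = 1.70/0.620 = 2.742.
Ki = [I]/(α − 1) = 0.538/1.742 = 0.309 µM.

0.309 µM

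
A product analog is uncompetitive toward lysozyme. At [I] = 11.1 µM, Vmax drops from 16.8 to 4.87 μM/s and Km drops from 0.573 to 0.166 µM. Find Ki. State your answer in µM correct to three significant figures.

4.53 µM

Uncompetitive: Vmax,app = Vmax/α (and Km,app = Km/α) with α = 1 + [I]/Ki.
α = Vmax/Vmax,app = 16.8/4.87 = 3.450.
Ki = [I]/(α − 1) = 11.1/2.450 = 4.53 µM.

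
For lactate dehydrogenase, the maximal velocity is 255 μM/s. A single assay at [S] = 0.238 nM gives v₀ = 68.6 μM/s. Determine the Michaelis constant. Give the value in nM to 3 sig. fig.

v/Vmax = 68.6/255 = 0.2690 = [S]/(Km+[S]).
So Km + [S] = [S]/0.2690 = 0.8847 nM, giving Km = 0.8847 − 0.238 = 0.647 nM.

0.647 nM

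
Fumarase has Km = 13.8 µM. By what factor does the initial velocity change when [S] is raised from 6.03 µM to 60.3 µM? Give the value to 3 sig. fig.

Since Vmax cancels, v₂/v₁ = [S]₂(Km+[S]₁) / [S]₁(Km+[S]₂).
= 60.3×(13.8+6.03) / (6.03×(13.8+60.3)) = 1196/446.8 = 2.68.

2.68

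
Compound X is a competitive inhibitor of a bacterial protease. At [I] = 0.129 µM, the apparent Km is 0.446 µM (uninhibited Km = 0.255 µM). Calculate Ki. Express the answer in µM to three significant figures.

0.172 µM

Competitive: Km,app = α·Km with α = 1 + [I]/Ki.
α = Km,app/Km = 0.446/0.255 = 1.749.
Ki = [I]/(α − 1) = 0.129/0.7490 = 0.172 µM.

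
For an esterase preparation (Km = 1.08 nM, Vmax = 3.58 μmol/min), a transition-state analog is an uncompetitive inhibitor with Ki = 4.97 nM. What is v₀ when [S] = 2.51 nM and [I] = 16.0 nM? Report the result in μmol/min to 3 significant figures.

0.770 μmol/min

With α = 1 + [I]/Ki = 1 + 16.0/4.97 = 4.219, the uncompetitive rate law is v = (Vmax/α)·[S] / (Km/α + [S]).
v = (3.58/4.219)×2.51 / (1.08/4.219 + 2.51) = 2.130/2.766 = 0.770 μmol/min.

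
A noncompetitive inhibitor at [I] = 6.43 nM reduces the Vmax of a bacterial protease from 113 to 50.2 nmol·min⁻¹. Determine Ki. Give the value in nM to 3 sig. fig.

Noncompetitive: Vmax,app = Vmax/α with α = 1 + [I]/Ki.
α = Vmax/Vmax,app = 113/50.2 = 2.251.
Ki = [I]/(α − 1) = 6.43/1.251 = 5.14 nM.

5.14 nM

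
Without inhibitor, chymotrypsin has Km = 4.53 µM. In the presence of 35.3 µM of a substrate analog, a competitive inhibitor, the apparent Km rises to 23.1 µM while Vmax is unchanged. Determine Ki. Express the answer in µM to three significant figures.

8.61 µM

Competitive: Km,app = α·Km with α = 1 + [I]/Ki.
α = Km,app/Km = 23.1/4.53 = 5.099.
Since α = 1 + [I]/Ki, [I]/Ki = 5.099 − 1 = 4.099 and Ki = 35.3/4.099 = 8.61 µM.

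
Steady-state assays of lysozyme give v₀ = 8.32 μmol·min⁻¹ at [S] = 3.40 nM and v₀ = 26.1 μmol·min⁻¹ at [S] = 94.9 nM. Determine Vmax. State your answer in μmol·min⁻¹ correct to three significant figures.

28.4 μmol·min⁻¹

From v = Vmax[S]/(Km+[S]), each point gives Vmax = v(Km+[S])/[S].
Equating: 8.32(Km+3.40)/3.40 = 26.1(Km+94.9)/94.9.
2.447·Km + 8.32 = 0.2750·Km + 26.1, so (2.447 − 0.2750)·Km = 26.1 − 8.32.
Km = 17.78/2.172 = 8.19 nM; then Vmax = 8.32(8.19+3.40)/3.40 = 28.4 μmol·min⁻¹.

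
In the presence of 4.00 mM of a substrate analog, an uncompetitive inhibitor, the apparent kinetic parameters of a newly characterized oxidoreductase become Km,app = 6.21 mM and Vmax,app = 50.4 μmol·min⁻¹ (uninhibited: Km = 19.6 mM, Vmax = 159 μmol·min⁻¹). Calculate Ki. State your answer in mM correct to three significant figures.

1.86 mM

Uncompetitive: Vmax,app = Vmax/α (and Km,app = Km/α) with α = 1 + [I]/Ki.
α = Vmax/Vmax,app = 159/50.4 = 3.155.
Ki = [I]/(α − 1) = 4.00/2.155 = 1.86 mM.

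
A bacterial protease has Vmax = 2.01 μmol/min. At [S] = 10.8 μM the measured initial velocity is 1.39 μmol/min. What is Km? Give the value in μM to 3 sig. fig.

From v = Vmax[S]/(Km+[S]), Km = [S](Vmax − v)/v.
Km = 10.8 × (2.01 − 1.39) / 1.39 = 6.696/1.39 = 4.82 μM.

4.82 μM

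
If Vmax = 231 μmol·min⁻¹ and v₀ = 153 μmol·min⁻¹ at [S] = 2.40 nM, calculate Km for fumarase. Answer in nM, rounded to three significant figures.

From v = Vmax[S]/(Km+[S]), Km = [S](Vmax − v)/v.
Km = 2.40 × (231 − 153) / 153 = 187.2/153 = 1.22 nM.

1.22 nM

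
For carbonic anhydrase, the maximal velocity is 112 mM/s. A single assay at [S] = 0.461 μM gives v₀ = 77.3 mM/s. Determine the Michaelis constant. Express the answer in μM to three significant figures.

v/Vmax = 77.3/112 = 0.6902 = [S]/(Km+[S]).
So Km + [S] = [S]/0.6902 = 0.6679 μM, giving Km = 0.6679 − 0.461 = 0.207 μM.

0.207 μM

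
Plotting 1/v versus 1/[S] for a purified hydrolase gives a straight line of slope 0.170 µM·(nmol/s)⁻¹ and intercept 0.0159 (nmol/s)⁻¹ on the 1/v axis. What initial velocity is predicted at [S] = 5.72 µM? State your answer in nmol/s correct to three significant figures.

21.9 nmol/s

The y-intercept is 1/Vmax, so Vmax = 1/0.0159 = 62.9 nmol/s.
The slope is Km/Vmax, so Km = 0.170 × 62.9 = 10.7 µM.
Then v = 62.9 × 5.72/(10.7 + 5.72) = 21.9 nmol/s.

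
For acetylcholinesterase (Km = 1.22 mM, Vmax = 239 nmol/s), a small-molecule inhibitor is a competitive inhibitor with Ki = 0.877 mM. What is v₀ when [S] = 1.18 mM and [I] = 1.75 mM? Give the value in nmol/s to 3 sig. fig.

58.3 nmol/s

With α = 1 + [I]/Ki = 1 + 1.75/0.877 = 2.995, the competitive rate law is v = Vmax[S] / (αKm + [S]).
v = 239×1.18 / (2.995×1.22 + 1.18) = 282.0/4.834 = 58.3 nmol/s.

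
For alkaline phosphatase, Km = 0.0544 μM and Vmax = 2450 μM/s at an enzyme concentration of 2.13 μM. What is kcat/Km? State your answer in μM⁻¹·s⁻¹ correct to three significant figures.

21100 μM⁻¹·s⁻¹

kcat = Vmax/[E]total = 2450/2.13 = 1150 s⁻¹.
kcat/Km = 1150/0.0544 = 21100 μM⁻¹·s⁻¹.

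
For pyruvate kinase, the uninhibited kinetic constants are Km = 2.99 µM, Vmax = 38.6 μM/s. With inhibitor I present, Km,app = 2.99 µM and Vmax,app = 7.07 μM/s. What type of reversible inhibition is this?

noncompetitive

Vmax decreases (38.6 → 7.07 μM/s) while Km is unchanged — pure noncompetitive inhibition.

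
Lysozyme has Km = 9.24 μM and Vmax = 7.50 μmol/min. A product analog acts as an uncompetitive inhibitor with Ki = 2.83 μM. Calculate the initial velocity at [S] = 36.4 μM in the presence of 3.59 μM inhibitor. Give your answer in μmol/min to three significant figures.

2.97 μmol/min

α = 1 + [I]/Ki = 1 + 3.59/2.83 = 2.269.
For an uncompetitive inhibitor, both parameters are divided by α, giving Vmax/α and Km/α: Km,app = 4.07 μM, Vmax,app = 3.31 μmol/min.
v = Vmax,app·[S]/(Km,app + [S]) = 3.31 × 36.4/(4.07 + 36.4) = 2.97 μmol/min.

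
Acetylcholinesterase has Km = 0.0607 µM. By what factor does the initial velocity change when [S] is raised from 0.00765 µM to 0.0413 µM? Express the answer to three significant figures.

3.62

The fractional saturations are [S]/(Km+[S]) = 0.00765/0.06835 = 0.1119 and 0.0413/0.1020 = 0.4049.
v₂/v₁ is just their ratio: 0.4049/0.1119 = 3.62.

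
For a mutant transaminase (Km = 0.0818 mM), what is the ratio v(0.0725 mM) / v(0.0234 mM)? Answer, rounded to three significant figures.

2.11

The fractional saturations are [S]/(Km+[S]) = 0.0234/0.1052 = 0.2224 and 0.0725/0.1543 = 0.4699.
v₂/v₁ is just their ratio: 0.4699/0.2224 = 2.11.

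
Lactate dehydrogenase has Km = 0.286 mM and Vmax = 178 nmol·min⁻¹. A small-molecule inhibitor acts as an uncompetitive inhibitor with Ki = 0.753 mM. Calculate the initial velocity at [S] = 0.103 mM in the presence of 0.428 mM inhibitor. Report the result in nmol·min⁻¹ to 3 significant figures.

41.0 nmol·min⁻¹

α = 1 + [I]/Ki = 1 + 0.428/0.753 = 1.568.
For an uncompetitive inhibitor, both parameters are divided by α, giving Vmax/α and Km/α: Km,app = 0.182 mM, Vmax,app = 113 nmol·min⁻¹.
v = Vmax,app·[S]/(Km,app + [S]) = 113 × 0.103/(0.182 + 0.103) = 41.0 nmol·min⁻¹.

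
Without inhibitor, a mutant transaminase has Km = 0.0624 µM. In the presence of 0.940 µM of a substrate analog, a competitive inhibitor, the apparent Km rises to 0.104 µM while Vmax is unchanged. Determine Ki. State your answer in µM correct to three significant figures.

1.41 µM

Competitive: Km,app = α·Km with α = 1 + [I]/Ki.
α = Km,app/Km = 0.104/0.0624 = 1.667.
Since α = 1 + [I]/Ki, [I]/Ki = 1.667 − 1 = 0.6667 and Ki = 0.940/0.6667 = 1.41 µM.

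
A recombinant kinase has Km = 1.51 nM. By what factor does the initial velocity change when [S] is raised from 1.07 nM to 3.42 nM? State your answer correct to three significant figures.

1.67

The fractional saturations are [S]/(Km+[S]) = 1.07/2.580 = 0.4147 and 3.42/4.930 = 0.6937.
v₂/v₁ is just their ratio: 0.6937/0.4147 = 1.67.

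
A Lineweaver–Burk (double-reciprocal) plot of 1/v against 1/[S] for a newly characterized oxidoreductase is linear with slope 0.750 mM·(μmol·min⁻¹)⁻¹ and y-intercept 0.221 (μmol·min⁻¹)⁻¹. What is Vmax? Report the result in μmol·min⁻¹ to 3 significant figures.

The y-intercept of a Lineweaver–Burk plot equals 1/Vmax, so Vmax = 1/0.221 = 4.52 μmol·min⁻¹.

4.52 μmol·min⁻¹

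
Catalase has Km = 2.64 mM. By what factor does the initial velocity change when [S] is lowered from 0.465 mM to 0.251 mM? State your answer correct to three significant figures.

Since Vmax cancels, v₂/v₁ = [S]₂(Km+[S]₁) / [S]₁(Km+[S]₂).
= 0.251×(2.64+0.465) / (0.465×(2.64+0.251)) = 0.7794/1.344 = 0.580.

0.580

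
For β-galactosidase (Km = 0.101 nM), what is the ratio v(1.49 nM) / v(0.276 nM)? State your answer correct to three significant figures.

1.28

The fractional saturations are [S]/(Km+[S]) = 0.276/0.3770 = 0.7321 and 1.49/1.591 = 0.9365.
v₂/v₁ is just their ratio: 0.9365/0.7321 = 1.28.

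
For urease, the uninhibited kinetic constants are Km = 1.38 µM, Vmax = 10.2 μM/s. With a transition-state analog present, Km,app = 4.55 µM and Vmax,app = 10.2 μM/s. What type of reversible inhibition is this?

competitive

Km increases (1.38 → 4.55 µM) while Vmax is unchanged — the hallmark of competitive inhibition.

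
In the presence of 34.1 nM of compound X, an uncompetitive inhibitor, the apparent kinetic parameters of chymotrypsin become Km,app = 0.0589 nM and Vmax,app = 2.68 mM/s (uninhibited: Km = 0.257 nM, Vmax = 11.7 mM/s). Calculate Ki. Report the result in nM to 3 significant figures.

Uncompetitive: Vmax,app = Vmax/α (and Km,app = Km/α) with α = 1 + [I]/Ki.
α = Vmax/Vmax,app = 11.7/2.68 = 4.366.
Since α = 1 + [I]/Ki, [I]/Ki = 4.366 − 1 = 3.366 and Ki = 34.1/3.366 = 10.1 nM.

10.1 nM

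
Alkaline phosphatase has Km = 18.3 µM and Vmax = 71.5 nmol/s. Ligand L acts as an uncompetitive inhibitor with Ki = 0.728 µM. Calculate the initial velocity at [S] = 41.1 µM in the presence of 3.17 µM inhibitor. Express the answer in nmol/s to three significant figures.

12.3 nmol/s

With α = 1 + [I]/Ki = 1 + 3.17/0.728 = 5.354, the uncompetitive rate law is v = (Vmax/α)·[S] / (Km/α + [S]).
v = (71.5/5.354)×41.1 / (18.3/5.354 + 41.1) = 548.8/44.52 = 12.3 nmol/s.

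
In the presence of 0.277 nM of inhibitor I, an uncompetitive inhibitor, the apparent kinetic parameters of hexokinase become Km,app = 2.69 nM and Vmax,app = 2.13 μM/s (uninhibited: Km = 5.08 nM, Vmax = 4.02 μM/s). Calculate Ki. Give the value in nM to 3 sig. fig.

Uncompetitive: Vmax,app = Vmax/α (and Km,app = Km/α) with α = 1 + [I]/Ki.
α = Vmax/Vmax,app = 4.02/2.13 = 1.887.
Since α = 1 + [I]/Ki, [I]/Ki = 1.887 − 1 = 0.8873 and Ki = 0.277/0.8873 = 0.312 nM.

0.312 nM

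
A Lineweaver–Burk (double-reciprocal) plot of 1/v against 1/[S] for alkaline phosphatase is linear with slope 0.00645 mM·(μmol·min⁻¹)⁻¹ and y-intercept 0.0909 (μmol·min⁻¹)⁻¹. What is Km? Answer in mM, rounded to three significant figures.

y-intercept = 1/Vmax ⇒ Vmax = 11.0 μmol·min⁻¹; slope = Km/Vmax ⇒ Km = slope × Vmax.
Km = 0.00645 × 11.0 = 0.0710 mM.

0.0710 mM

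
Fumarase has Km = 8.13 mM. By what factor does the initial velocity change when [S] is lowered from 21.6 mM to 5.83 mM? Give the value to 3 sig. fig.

0.575

Since Vmax cancels, v₂/v₁ = [S]₂(Km+[S]₁) / [S]₁(Km+[S]₂).
= 5.83×(8.13+21.6) / (21.6×(8.13+5.83)) = 173.3/301.5 = 0.575.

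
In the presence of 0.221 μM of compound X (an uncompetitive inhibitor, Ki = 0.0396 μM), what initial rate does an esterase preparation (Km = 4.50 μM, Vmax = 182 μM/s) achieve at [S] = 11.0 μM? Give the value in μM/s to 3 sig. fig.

26.0 μM/s

With α = 1 + [I]/Ki = 1 + 0.221/0.0396 = 6.581, the uncompetitive rate law is v = (Vmax/α)·[S] / (Km/α + [S]).
v = (182/6.581)×11.0 / (4.50/6.581 + 11.0) = 304.2/11.68 = 26.0 μM/s.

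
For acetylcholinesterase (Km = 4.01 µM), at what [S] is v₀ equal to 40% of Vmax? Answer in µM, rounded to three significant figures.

2.67 µM

v/Vmax = [S]/(Km+[S]) = 0.4, so [S] = Km·0.4/(1 − 0.4) = 4.01 × 0.6667.
[S] = 2.67 µM.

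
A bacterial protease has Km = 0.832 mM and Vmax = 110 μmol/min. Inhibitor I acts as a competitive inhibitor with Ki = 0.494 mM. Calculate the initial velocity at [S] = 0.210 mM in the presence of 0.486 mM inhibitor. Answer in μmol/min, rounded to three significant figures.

12.4 μmol/min

α = 1 + [I]/Ki = 1 + 0.486/0.494 = 1.984.
For a competitive inhibitor, Vmax is unchanged and the apparent Km becomes α·Km: Km,app = 1.65 mM, Vmax,app = 110 μmol/min.
v = Vmax,app·[S]/(Km,app + [S]) = 110 × 0.210/(1.65 + 0.210) = 12.4 μmol/min.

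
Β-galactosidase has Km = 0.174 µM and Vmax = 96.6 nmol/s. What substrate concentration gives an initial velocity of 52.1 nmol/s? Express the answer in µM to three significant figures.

The required fractional saturation is v/Vmax = 52.1/96.6 = 0.5393.
Then [S]/(Km+[S]) = 0.5393 ⇒ [S] = 0.174 × 0.5393/(1 − 0.5393) = 0.204 µM.

0.204 µM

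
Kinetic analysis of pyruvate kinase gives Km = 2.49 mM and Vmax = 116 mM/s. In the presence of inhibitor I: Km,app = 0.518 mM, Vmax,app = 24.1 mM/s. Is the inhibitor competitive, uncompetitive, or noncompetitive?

Both Km and Vmax decrease by the same factor (~4.81-fold) — characteristic of uncompetitive inhibition.

uncompetitive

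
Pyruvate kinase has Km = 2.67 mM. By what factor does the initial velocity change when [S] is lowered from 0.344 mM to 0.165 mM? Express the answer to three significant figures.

0.510

Since Vmax cancels, v₂/v₁ = [S]₂(Km+[S]₁) / [S]₁(Km+[S]₂).
= 0.165×(2.67+0.344) / (0.344×(2.67+0.165)) = 0.4973/0.9752 = 0.510.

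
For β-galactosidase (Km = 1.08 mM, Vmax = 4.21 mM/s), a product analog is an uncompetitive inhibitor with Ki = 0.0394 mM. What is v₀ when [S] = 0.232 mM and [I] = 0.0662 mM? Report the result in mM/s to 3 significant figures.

0.574 mM/s

With α = 1 + [I]/Ki = 1 + 0.0662/0.0394 = 2.680, the uncompetitive rate law is v = (Vmax/α)·[S] / (Km/α + [S]).
v = (4.21/2.680)×0.232 / (1.08/2.680 + 0.232) = 0.3644/0.6350 = 0.574 mM/s.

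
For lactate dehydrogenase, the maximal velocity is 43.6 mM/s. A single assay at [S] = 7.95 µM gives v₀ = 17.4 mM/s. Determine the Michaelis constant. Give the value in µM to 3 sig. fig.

12.0 µM

From v = Vmax[S]/(Km+[S]), Km = [S](Vmax − v)/v.
Km = 7.95 × (43.6 − 17.4) / 17.4 = 208.3/17.4 = 12.0 µM.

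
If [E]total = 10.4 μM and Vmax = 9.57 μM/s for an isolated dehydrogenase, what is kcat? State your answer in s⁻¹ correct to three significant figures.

0.920 s⁻¹

kcat = Vmax/[E]total = 9.57 μM/s / 10.4 μM = 0.920 s⁻¹.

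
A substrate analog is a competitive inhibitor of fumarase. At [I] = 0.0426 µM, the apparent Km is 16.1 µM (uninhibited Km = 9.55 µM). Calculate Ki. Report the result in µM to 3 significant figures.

Competitive: Km,app = α·Km with α = 1 + [I]/Ki.
α = Km,app/Km = 16.1/9.55 = 1.686.
Since α = 1 + [I]/Ki, [I]/Ki = 1.686 − 1 = 0.6859 and Ki = 0.0426/0.6859 = 0.0621 µM.

0.0621 µM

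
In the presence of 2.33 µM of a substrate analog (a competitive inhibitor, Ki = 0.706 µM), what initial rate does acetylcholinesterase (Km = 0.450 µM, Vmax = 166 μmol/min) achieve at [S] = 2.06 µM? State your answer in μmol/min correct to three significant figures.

With α = 1 + [I]/Ki = 1 + 2.33/0.706 = 4.300, the competitive rate law is v = Vmax[S] / (αKm + [S]).
v = 166×2.06 / (4.300×0.450 + 2.06) = 342.0/3.995 = 85.6 μmol/min.

85.6 μmol/min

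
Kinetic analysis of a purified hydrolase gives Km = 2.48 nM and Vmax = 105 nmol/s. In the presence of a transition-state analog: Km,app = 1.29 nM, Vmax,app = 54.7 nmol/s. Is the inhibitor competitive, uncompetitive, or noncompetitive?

Both Km and Vmax decrease by the same factor (~1.92-fold) — characteristic of uncompetitive inhibition.

uncompetitive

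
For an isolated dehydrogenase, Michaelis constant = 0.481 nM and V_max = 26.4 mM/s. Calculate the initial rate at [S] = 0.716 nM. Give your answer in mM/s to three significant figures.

15.8 mM/s

[S]/(Km+[S]) = 0.716/1.197 = 0.5982, the fractional saturation.
v = 0.5982 × Vmax = 0.5982 × 26.4 = 15.8 mM/s.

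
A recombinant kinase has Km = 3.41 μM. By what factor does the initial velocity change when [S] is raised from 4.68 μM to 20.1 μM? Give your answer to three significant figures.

Since Vmax cancels, v₂/v₁ = [S]₂(Km+[S]₁) / [S]₁(Km+[S]₂).
= 20.1×(3.41+4.68) / (4.68×(3.41+20.1)) = 162.6/110.0 = 1.48.

1.48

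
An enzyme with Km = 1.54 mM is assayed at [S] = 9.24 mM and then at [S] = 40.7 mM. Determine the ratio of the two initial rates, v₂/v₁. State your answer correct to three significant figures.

Since Vmax cancels, v₂/v₁ = [S]₂(Km+[S]₁) / [S]₁(Km+[S]₂).
= 40.7×(1.54+9.24) / (9.24×(1.54+40.7)) = 438.7/390.3 = 1.12.

1.12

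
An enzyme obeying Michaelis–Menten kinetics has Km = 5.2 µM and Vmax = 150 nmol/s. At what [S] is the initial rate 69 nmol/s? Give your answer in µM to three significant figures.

Rearranging v = Vmax[S]/(Km+[S]) gives [S] = Km·v/(Vmax − v).
[S] = 5.2 × 69 / (150 − 69) = 358.8/81.00 = 4.43 µM.

4.43 µM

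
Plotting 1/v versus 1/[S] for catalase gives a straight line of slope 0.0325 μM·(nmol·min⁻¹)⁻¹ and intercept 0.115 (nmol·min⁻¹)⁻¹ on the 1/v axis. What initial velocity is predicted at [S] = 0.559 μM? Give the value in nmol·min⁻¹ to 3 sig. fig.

The y-intercept is 1/Vmax, so Vmax = 1/0.115 = 8.70 nmol·min⁻¹.
The slope is Km/Vmax, so Km = 0.0325 × 8.70 = 0.283 μM.
Then v = 8.70 × 0.559/(0.283 + 0.559) = 5.78 nmol·min⁻¹.

5.78 nmol·min⁻¹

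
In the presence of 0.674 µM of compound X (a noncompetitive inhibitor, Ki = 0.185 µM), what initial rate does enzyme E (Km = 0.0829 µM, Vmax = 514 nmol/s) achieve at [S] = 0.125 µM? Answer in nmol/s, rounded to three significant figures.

α = 1 + [I]/Ki = 1 + 0.674/0.185 = 4.643.
For a noncompetitive inhibitor, Vmax is reduced to Vmax/α while Km is unchanged: Km,app = 0.0829 µM, Vmax,app = 111 nmol/s.
v = Vmax,app·[S]/(Km,app + [S]) = 111 × 0.125/(0.0829 + 0.125) = 66.6 nmol/s.

66.6 nmol/s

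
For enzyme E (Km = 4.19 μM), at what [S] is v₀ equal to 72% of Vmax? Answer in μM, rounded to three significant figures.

v/Vmax = [S]/(Km+[S]) = 0.72, so [S] = Km·0.72/(1 − 0.72) = 4.19 × 2.571.
[S] = 10.8 μM.

10.8 μM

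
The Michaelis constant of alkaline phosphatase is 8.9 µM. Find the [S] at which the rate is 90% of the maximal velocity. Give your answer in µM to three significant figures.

80.1 µM

v/Vmax = [S]/(Km+[S]) = 0.9, so [S] = Km·0.9/(1 − 0.9) = 8.9 × 9.000.
[S] = 80.1 µM.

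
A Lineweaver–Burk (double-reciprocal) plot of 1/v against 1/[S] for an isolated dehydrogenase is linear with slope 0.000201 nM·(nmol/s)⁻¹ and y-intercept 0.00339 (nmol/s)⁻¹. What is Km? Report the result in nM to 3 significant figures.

0.0593 nM

y-intercept = 1/Vmax ⇒ Vmax = 295 nmol/s; slope = Km/Vmax ⇒ Km = slope × Vmax.
Km = 0.000201 × 295 = 0.0593 nM.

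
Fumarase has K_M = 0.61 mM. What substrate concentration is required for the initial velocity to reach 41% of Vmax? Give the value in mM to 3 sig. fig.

v/Vmax = [S]/(Km+[S]) = 0.41, so [S] = Km·0.41/(1 − 0.41) = 0.61 × 0.6949.
[S] = 0.424 mM.

0.424 mM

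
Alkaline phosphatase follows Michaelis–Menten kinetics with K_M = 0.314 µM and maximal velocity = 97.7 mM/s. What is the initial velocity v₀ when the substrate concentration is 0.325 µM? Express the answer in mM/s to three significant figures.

49.7 mM/s

[S]/(Km+[S]) = 0.325/0.6390 = 0.5086, the fractional saturation.
v = 0.5086 × Vmax = 0.5086 × 97.7 = 49.7 mM/s.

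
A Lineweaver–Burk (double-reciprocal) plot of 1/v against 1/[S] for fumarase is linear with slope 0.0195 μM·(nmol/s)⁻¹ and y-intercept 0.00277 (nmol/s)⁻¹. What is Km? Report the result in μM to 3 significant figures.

y-intercept = 1/Vmax ⇒ Vmax = 361 nmol/s; slope = Km/Vmax ⇒ Km = slope × Vmax.
Km = 0.0195 × 361 = 7.04 μM.

7.04 μM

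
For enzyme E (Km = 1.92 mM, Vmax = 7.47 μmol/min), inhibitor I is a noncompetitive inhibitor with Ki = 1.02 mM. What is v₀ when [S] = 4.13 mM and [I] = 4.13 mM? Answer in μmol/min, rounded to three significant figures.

1.01 μmol/min

With α = 1 + [I]/Ki = 1 + 4.13/1.02 = 5.049, the noncompetitive rate law is v = (Vmax/α)·[S] / (Km + [S]).
v = (7.47/5.049)×4.13 / (1.92 + 4.13) = 6.110/6.050 = 1.01 μmol/min.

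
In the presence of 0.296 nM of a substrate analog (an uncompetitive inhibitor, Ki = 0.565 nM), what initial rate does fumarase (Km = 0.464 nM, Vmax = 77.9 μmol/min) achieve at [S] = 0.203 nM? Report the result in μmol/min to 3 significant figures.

20.4 μmol/min

With α = 1 + [I]/Ki = 1 + 0.296/0.565 = 1.524, the uncompetitive rate law is v = (Vmax/α)·[S] / (Km/α + [S]).
v = (77.9/1.524)×0.203 / (0.464/1.524 + 0.203) = 10.38/0.5075 = 20.4 μmol/min.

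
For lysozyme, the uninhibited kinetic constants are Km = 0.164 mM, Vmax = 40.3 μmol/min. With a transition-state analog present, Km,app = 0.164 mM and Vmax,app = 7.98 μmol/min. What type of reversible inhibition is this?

noncompetitive

Vmax decreases (40.3 → 7.98 μmol/min) while Km is unchanged — pure noncompetitive inhibition.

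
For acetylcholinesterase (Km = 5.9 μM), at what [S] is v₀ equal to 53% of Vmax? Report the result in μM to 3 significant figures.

v/Vmax = [S]/(Km+[S]) = 0.53, so [S] = Km·0.53/(1 − 0.53) = 5.9 × 1.128.
[S] = 6.65 μM.

6.65 μM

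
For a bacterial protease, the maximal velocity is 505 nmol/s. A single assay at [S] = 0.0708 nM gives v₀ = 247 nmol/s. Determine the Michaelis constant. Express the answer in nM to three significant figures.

0.0740 nM

v/Vmax = 247/505 = 0.4891 = [S]/(Km+[S]).
So Km + [S] = [S]/0.4891 = 0.1448 nM, giving Km = 0.1448 − 0.0708 = 0.0740 nM.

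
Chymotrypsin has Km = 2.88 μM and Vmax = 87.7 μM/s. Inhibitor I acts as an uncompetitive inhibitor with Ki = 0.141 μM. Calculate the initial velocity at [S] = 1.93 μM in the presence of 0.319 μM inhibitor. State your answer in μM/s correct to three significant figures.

α = 1 + [I]/Ki = 1 + 0.319/0.141 = 3.262.
For an uncompetitive inhibitor, both parameters are divided by α, giving Vmax/α and Km/α: Km,app = 0.883 μM, Vmax,app = 26.9 μM/s.
v = Vmax,app·[S]/(Km,app + [S]) = 26.9 × 1.93/(0.883 + 1.93) = 18.4 μM/s.

18.4 μM/s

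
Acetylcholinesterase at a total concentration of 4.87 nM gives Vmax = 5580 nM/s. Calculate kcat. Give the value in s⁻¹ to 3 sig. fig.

1150 s⁻¹

kcat = Vmax/[E]total = 5580 nM/s / 4.87 nM = 1150 s⁻¹.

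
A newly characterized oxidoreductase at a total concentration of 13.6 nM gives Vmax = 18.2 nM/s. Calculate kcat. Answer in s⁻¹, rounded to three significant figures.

1.34 s⁻¹

kcat = Vmax/[E]total = 18.2 nM/s / 13.6 nM = 1.34 s⁻¹.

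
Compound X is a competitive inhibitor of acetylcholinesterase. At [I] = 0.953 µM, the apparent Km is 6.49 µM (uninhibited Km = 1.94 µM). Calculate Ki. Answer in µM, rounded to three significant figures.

Competitive: Km,app = α·Km with α = 1 + [I]/Ki.
α = Km,app/Km = 6.49/1.94 = 3.345.
Ki = [I]/(α − 1) = 0.953/2.345 = 0.406 µM.

0.406 µM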